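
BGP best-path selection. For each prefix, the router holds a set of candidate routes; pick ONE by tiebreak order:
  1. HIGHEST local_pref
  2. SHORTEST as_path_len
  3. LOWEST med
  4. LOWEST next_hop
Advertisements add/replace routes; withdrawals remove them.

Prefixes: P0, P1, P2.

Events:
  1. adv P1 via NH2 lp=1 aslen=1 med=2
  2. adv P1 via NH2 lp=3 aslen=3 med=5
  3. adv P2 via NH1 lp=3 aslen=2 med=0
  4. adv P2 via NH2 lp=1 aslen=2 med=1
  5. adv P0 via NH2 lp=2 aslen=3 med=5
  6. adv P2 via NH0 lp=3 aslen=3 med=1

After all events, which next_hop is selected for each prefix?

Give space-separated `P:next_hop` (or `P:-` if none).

Answer: P0:NH2 P1:NH2 P2:NH1

Derivation:
Op 1: best P0=- P1=NH2 P2=-
Op 2: best P0=- P1=NH2 P2=-
Op 3: best P0=- P1=NH2 P2=NH1
Op 4: best P0=- P1=NH2 P2=NH1
Op 5: best P0=NH2 P1=NH2 P2=NH1
Op 6: best P0=NH2 P1=NH2 P2=NH1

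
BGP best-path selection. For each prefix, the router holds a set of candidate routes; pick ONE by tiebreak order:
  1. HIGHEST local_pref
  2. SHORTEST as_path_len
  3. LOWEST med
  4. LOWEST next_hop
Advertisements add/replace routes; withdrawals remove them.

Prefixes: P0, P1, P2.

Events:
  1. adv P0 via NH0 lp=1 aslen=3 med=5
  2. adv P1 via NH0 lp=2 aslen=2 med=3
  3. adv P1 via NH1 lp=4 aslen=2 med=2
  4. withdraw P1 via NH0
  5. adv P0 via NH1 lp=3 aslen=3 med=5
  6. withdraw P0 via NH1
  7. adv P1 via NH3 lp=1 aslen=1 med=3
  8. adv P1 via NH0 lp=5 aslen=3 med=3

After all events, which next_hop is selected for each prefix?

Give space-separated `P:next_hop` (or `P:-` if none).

Op 1: best P0=NH0 P1=- P2=-
Op 2: best P0=NH0 P1=NH0 P2=-
Op 3: best P0=NH0 P1=NH1 P2=-
Op 4: best P0=NH0 P1=NH1 P2=-
Op 5: best P0=NH1 P1=NH1 P2=-
Op 6: best P0=NH0 P1=NH1 P2=-
Op 7: best P0=NH0 P1=NH1 P2=-
Op 8: best P0=NH0 P1=NH0 P2=-

Answer: P0:NH0 P1:NH0 P2:-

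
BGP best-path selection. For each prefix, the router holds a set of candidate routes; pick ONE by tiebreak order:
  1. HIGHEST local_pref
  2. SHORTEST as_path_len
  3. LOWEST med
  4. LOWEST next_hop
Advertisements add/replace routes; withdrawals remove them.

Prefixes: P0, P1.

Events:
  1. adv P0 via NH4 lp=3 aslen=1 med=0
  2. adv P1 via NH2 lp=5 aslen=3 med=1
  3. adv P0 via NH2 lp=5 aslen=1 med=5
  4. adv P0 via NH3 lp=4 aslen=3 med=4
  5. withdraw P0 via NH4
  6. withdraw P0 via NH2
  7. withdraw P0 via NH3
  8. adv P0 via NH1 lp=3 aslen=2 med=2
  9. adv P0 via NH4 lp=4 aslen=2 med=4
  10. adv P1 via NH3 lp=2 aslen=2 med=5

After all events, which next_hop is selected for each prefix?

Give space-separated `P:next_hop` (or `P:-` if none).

Answer: P0:NH4 P1:NH2

Derivation:
Op 1: best P0=NH4 P1=-
Op 2: best P0=NH4 P1=NH2
Op 3: best P0=NH2 P1=NH2
Op 4: best P0=NH2 P1=NH2
Op 5: best P0=NH2 P1=NH2
Op 6: best P0=NH3 P1=NH2
Op 7: best P0=- P1=NH2
Op 8: best P0=NH1 P1=NH2
Op 9: best P0=NH4 P1=NH2
Op 10: best P0=NH4 P1=NH2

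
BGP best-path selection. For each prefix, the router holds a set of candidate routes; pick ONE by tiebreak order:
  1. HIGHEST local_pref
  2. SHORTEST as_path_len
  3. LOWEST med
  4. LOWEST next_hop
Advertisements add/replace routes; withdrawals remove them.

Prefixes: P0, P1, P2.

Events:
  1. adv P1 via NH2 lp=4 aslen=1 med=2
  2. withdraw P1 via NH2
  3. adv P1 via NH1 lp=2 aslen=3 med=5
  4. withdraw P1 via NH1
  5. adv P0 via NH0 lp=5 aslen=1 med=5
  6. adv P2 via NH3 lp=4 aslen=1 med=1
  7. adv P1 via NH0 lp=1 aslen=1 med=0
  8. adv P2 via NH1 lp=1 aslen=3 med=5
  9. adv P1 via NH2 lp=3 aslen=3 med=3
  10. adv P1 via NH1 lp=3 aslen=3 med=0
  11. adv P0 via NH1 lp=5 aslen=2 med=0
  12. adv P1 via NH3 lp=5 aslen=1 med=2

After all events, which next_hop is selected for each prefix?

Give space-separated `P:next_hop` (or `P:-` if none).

Answer: P0:NH0 P1:NH3 P2:NH3

Derivation:
Op 1: best P0=- P1=NH2 P2=-
Op 2: best P0=- P1=- P2=-
Op 3: best P0=- P1=NH1 P2=-
Op 4: best P0=- P1=- P2=-
Op 5: best P0=NH0 P1=- P2=-
Op 6: best P0=NH0 P1=- P2=NH3
Op 7: best P0=NH0 P1=NH0 P2=NH3
Op 8: best P0=NH0 P1=NH0 P2=NH3
Op 9: best P0=NH0 P1=NH2 P2=NH3
Op 10: best P0=NH0 P1=NH1 P2=NH3
Op 11: best P0=NH0 P1=NH1 P2=NH3
Op 12: best P0=NH0 P1=NH3 P2=NH3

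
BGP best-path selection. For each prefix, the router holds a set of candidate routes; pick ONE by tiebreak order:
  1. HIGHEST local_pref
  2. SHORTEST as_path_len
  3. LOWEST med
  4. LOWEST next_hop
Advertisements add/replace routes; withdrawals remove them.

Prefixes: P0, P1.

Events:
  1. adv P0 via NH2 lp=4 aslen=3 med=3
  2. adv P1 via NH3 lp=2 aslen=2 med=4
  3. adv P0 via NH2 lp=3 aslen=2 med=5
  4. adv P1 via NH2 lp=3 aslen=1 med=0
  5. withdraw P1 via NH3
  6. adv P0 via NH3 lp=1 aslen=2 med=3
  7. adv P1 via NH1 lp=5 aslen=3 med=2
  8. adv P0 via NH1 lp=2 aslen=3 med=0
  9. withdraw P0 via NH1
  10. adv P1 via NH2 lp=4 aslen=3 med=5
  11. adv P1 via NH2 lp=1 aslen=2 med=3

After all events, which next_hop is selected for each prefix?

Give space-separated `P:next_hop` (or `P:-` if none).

Op 1: best P0=NH2 P1=-
Op 2: best P0=NH2 P1=NH3
Op 3: best P0=NH2 P1=NH3
Op 4: best P0=NH2 P1=NH2
Op 5: best P0=NH2 P1=NH2
Op 6: best P0=NH2 P1=NH2
Op 7: best P0=NH2 P1=NH1
Op 8: best P0=NH2 P1=NH1
Op 9: best P0=NH2 P1=NH1
Op 10: best P0=NH2 P1=NH1
Op 11: best P0=NH2 P1=NH1

Answer: P0:NH2 P1:NH1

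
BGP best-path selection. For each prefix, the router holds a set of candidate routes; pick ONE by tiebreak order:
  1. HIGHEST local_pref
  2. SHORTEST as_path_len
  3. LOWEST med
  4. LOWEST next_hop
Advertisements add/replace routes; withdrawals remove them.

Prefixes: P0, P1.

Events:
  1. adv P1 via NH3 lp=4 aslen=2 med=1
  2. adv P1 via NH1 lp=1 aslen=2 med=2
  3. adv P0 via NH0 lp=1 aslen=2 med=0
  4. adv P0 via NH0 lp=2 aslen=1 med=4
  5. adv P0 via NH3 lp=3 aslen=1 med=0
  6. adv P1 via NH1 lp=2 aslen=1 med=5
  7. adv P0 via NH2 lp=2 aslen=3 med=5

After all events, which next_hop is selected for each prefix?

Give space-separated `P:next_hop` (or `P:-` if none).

Answer: P0:NH3 P1:NH3

Derivation:
Op 1: best P0=- P1=NH3
Op 2: best P0=- P1=NH3
Op 3: best P0=NH0 P1=NH3
Op 4: best P0=NH0 P1=NH3
Op 5: best P0=NH3 P1=NH3
Op 6: best P0=NH3 P1=NH3
Op 7: best P0=NH3 P1=NH3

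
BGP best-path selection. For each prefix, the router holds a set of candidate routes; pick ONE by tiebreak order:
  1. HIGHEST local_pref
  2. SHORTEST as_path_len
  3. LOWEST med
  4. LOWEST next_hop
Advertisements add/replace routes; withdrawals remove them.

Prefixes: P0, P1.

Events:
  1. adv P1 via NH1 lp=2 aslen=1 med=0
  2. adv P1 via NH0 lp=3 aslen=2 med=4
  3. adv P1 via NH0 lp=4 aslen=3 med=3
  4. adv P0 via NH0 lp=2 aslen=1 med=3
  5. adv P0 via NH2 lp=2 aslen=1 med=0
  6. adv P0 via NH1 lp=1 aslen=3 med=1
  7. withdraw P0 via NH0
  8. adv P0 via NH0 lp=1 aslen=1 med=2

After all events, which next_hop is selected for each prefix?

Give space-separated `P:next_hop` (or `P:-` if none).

Answer: P0:NH2 P1:NH0

Derivation:
Op 1: best P0=- P1=NH1
Op 2: best P0=- P1=NH0
Op 3: best P0=- P1=NH0
Op 4: best P0=NH0 P1=NH0
Op 5: best P0=NH2 P1=NH0
Op 6: best P0=NH2 P1=NH0
Op 7: best P0=NH2 P1=NH0
Op 8: best P0=NH2 P1=NH0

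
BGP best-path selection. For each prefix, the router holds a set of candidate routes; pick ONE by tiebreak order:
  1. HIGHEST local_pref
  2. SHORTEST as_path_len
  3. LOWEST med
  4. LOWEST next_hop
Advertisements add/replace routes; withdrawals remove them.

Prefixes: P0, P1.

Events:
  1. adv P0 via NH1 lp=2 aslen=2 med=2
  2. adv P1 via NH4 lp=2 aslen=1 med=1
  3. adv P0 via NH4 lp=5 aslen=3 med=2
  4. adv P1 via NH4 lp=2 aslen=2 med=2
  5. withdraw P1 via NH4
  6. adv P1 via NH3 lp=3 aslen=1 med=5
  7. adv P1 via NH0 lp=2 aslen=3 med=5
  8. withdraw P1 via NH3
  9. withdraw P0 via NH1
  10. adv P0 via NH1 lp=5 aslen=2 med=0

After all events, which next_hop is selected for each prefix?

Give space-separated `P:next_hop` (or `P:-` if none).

Answer: P0:NH1 P1:NH0

Derivation:
Op 1: best P0=NH1 P1=-
Op 2: best P0=NH1 P1=NH4
Op 3: best P0=NH4 P1=NH4
Op 4: best P0=NH4 P1=NH4
Op 5: best P0=NH4 P1=-
Op 6: best P0=NH4 P1=NH3
Op 7: best P0=NH4 P1=NH3
Op 8: best P0=NH4 P1=NH0
Op 9: best P0=NH4 P1=NH0
Op 10: best P0=NH1 P1=NH0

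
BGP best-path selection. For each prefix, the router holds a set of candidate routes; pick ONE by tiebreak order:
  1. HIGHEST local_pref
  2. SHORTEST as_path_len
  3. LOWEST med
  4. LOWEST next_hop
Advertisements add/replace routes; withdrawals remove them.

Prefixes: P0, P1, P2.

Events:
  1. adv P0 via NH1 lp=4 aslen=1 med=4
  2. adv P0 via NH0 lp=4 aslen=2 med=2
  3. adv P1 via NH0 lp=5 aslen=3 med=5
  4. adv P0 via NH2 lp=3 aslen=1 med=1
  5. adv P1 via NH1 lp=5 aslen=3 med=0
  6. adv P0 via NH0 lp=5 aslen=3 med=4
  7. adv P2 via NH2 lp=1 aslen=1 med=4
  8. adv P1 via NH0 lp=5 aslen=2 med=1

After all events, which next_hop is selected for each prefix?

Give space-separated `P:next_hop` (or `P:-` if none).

Op 1: best P0=NH1 P1=- P2=-
Op 2: best P0=NH1 P1=- P2=-
Op 3: best P0=NH1 P1=NH0 P2=-
Op 4: best P0=NH1 P1=NH0 P2=-
Op 5: best P0=NH1 P1=NH1 P2=-
Op 6: best P0=NH0 P1=NH1 P2=-
Op 7: best P0=NH0 P1=NH1 P2=NH2
Op 8: best P0=NH0 P1=NH0 P2=NH2

Answer: P0:NH0 P1:NH0 P2:NH2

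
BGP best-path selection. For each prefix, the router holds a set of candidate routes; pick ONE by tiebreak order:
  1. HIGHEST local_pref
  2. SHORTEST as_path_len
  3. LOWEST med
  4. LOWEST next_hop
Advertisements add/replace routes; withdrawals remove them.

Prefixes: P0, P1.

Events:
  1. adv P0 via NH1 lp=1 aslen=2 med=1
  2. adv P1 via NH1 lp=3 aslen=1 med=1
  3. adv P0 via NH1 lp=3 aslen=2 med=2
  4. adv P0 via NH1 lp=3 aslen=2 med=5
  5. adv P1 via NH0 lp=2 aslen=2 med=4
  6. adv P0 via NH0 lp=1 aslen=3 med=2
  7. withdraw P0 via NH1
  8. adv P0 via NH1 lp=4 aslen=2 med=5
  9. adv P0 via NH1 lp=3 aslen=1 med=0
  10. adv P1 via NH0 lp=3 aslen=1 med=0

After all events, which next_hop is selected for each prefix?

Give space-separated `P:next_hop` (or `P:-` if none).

Op 1: best P0=NH1 P1=-
Op 2: best P0=NH1 P1=NH1
Op 3: best P0=NH1 P1=NH1
Op 4: best P0=NH1 P1=NH1
Op 5: best P0=NH1 P1=NH1
Op 6: best P0=NH1 P1=NH1
Op 7: best P0=NH0 P1=NH1
Op 8: best P0=NH1 P1=NH1
Op 9: best P0=NH1 P1=NH1
Op 10: best P0=NH1 P1=NH0

Answer: P0:NH1 P1:NH0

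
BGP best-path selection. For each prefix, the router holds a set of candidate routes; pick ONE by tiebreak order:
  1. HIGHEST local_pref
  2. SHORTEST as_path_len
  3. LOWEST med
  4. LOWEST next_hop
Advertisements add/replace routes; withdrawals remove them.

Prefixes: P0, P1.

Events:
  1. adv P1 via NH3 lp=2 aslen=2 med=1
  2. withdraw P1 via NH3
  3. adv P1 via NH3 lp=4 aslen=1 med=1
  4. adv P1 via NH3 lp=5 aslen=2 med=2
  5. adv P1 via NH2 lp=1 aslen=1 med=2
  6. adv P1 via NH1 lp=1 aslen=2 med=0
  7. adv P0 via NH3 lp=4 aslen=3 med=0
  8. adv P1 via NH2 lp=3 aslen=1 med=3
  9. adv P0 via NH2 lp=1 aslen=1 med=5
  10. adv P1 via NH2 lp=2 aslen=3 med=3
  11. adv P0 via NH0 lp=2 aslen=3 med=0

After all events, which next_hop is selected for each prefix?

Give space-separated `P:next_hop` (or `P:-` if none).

Op 1: best P0=- P1=NH3
Op 2: best P0=- P1=-
Op 3: best P0=- P1=NH3
Op 4: best P0=- P1=NH3
Op 5: best P0=- P1=NH3
Op 6: best P0=- P1=NH3
Op 7: best P0=NH3 P1=NH3
Op 8: best P0=NH3 P1=NH3
Op 9: best P0=NH3 P1=NH3
Op 10: best P0=NH3 P1=NH3
Op 11: best P0=NH3 P1=NH3

Answer: P0:NH3 P1:NH3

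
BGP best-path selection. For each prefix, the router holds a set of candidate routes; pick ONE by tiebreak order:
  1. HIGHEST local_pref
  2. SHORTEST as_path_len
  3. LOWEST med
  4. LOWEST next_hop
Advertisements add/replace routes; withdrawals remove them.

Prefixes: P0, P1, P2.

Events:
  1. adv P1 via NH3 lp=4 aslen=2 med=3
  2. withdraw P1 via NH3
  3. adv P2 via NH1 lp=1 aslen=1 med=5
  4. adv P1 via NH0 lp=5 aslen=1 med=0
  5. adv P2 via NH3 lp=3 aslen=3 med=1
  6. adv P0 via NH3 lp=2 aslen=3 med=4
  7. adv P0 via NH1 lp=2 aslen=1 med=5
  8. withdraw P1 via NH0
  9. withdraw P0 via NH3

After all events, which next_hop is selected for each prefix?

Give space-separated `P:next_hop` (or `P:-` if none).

Op 1: best P0=- P1=NH3 P2=-
Op 2: best P0=- P1=- P2=-
Op 3: best P0=- P1=- P2=NH1
Op 4: best P0=- P1=NH0 P2=NH1
Op 5: best P0=- P1=NH0 P2=NH3
Op 6: best P0=NH3 P1=NH0 P2=NH3
Op 7: best P0=NH1 P1=NH0 P2=NH3
Op 8: best P0=NH1 P1=- P2=NH3
Op 9: best P0=NH1 P1=- P2=NH3

Answer: P0:NH1 P1:- P2:NH3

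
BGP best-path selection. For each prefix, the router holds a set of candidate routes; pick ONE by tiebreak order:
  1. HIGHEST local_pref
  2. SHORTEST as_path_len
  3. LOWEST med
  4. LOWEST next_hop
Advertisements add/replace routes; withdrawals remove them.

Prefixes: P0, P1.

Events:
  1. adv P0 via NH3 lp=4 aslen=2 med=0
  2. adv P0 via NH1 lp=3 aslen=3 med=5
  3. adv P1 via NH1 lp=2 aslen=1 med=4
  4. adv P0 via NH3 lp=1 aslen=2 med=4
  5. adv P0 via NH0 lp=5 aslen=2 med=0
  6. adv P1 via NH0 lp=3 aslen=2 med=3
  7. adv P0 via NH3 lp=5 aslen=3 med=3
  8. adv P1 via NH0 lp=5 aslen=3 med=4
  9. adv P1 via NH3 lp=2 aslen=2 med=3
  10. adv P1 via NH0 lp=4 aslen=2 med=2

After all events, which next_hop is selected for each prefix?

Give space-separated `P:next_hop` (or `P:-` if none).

Answer: P0:NH0 P1:NH0

Derivation:
Op 1: best P0=NH3 P1=-
Op 2: best P0=NH3 P1=-
Op 3: best P0=NH3 P1=NH1
Op 4: best P0=NH1 P1=NH1
Op 5: best P0=NH0 P1=NH1
Op 6: best P0=NH0 P1=NH0
Op 7: best P0=NH0 P1=NH0
Op 8: best P0=NH0 P1=NH0
Op 9: best P0=NH0 P1=NH0
Op 10: best P0=NH0 P1=NH0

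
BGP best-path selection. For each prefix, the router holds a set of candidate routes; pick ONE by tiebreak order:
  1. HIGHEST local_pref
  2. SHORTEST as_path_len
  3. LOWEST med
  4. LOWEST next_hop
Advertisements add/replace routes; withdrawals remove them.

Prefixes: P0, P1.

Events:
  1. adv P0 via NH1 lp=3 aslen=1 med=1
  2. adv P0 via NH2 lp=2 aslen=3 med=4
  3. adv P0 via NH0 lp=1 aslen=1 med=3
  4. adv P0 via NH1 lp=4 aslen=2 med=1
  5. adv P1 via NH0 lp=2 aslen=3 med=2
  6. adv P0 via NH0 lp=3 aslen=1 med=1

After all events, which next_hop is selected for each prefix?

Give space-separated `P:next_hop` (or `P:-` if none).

Op 1: best P0=NH1 P1=-
Op 2: best P0=NH1 P1=-
Op 3: best P0=NH1 P1=-
Op 4: best P0=NH1 P1=-
Op 5: best P0=NH1 P1=NH0
Op 6: best P0=NH1 P1=NH0

Answer: P0:NH1 P1:NH0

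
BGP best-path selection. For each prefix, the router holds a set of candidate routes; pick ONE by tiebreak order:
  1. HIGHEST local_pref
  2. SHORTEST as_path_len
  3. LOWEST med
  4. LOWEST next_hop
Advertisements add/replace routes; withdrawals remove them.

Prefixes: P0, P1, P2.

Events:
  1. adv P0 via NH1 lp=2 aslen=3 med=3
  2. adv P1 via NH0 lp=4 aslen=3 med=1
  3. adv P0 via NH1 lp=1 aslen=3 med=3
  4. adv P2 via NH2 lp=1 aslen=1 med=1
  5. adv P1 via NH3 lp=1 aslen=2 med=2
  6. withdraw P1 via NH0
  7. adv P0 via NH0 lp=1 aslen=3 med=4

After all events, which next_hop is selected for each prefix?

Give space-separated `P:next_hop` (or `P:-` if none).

Answer: P0:NH1 P1:NH3 P2:NH2

Derivation:
Op 1: best P0=NH1 P1=- P2=-
Op 2: best P0=NH1 P1=NH0 P2=-
Op 3: best P0=NH1 P1=NH0 P2=-
Op 4: best P0=NH1 P1=NH0 P2=NH2
Op 5: best P0=NH1 P1=NH0 P2=NH2
Op 6: best P0=NH1 P1=NH3 P2=NH2
Op 7: best P0=NH1 P1=NH3 P2=NH2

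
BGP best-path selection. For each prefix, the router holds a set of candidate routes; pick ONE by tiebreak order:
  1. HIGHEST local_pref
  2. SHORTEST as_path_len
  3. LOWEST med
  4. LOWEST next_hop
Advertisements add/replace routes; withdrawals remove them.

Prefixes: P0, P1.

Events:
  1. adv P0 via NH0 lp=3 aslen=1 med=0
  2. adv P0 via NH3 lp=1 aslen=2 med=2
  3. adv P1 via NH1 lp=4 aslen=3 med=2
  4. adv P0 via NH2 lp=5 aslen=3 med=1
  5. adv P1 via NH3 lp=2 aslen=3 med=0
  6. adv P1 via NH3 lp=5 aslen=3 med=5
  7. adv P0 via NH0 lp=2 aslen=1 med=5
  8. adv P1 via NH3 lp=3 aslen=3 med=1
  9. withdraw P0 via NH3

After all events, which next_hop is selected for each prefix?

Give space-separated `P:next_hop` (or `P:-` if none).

Answer: P0:NH2 P1:NH1

Derivation:
Op 1: best P0=NH0 P1=-
Op 2: best P0=NH0 P1=-
Op 3: best P0=NH0 P1=NH1
Op 4: best P0=NH2 P1=NH1
Op 5: best P0=NH2 P1=NH1
Op 6: best P0=NH2 P1=NH3
Op 7: best P0=NH2 P1=NH3
Op 8: best P0=NH2 P1=NH1
Op 9: best P0=NH2 P1=NH1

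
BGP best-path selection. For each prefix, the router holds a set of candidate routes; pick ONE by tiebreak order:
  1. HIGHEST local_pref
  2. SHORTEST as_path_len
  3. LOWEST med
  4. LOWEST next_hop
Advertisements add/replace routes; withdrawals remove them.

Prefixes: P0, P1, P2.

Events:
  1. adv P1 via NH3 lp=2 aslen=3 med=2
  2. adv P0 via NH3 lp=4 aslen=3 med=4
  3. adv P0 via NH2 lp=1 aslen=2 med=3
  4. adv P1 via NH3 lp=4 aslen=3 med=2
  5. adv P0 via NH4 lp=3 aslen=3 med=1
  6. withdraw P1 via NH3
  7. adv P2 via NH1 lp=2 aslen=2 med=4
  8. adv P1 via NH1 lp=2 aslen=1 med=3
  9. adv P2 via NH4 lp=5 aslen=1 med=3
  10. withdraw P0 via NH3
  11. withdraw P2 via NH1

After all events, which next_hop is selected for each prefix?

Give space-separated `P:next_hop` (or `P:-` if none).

Answer: P0:NH4 P1:NH1 P2:NH4

Derivation:
Op 1: best P0=- P1=NH3 P2=-
Op 2: best P0=NH3 P1=NH3 P2=-
Op 3: best P0=NH3 P1=NH3 P2=-
Op 4: best P0=NH3 P1=NH3 P2=-
Op 5: best P0=NH3 P1=NH3 P2=-
Op 6: best P0=NH3 P1=- P2=-
Op 7: best P0=NH3 P1=- P2=NH1
Op 8: best P0=NH3 P1=NH1 P2=NH1
Op 9: best P0=NH3 P1=NH1 P2=NH4
Op 10: best P0=NH4 P1=NH1 P2=NH4
Op 11: best P0=NH4 P1=NH1 P2=NH4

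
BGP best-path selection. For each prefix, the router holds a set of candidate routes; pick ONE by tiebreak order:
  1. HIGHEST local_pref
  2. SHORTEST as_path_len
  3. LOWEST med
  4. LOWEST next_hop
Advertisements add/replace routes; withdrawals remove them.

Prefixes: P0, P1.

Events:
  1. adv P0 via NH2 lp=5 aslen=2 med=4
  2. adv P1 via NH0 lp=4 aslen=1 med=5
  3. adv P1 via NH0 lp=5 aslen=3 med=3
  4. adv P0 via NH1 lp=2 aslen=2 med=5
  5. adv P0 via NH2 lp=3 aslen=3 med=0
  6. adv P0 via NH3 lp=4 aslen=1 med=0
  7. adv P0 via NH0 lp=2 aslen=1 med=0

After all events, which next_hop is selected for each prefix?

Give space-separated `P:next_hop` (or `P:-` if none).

Op 1: best P0=NH2 P1=-
Op 2: best P0=NH2 P1=NH0
Op 3: best P0=NH2 P1=NH0
Op 4: best P0=NH2 P1=NH0
Op 5: best P0=NH2 P1=NH0
Op 6: best P0=NH3 P1=NH0
Op 7: best P0=NH3 P1=NH0

Answer: P0:NH3 P1:NH0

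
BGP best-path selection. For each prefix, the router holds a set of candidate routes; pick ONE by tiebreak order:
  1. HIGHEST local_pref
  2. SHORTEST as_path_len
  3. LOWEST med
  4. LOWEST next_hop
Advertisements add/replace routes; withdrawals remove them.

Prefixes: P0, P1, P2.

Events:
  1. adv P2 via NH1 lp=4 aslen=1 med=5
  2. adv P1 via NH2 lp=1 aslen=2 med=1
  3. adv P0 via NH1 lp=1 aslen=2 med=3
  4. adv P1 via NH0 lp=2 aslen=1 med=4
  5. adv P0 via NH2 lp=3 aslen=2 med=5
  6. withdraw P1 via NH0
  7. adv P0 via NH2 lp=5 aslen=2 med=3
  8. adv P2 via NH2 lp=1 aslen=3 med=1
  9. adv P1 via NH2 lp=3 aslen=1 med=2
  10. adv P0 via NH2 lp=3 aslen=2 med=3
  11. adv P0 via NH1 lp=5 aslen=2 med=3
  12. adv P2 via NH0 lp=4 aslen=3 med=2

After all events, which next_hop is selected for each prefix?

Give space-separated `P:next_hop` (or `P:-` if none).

Op 1: best P0=- P1=- P2=NH1
Op 2: best P0=- P1=NH2 P2=NH1
Op 3: best P0=NH1 P1=NH2 P2=NH1
Op 4: best P0=NH1 P1=NH0 P2=NH1
Op 5: best P0=NH2 P1=NH0 P2=NH1
Op 6: best P0=NH2 P1=NH2 P2=NH1
Op 7: best P0=NH2 P1=NH2 P2=NH1
Op 8: best P0=NH2 P1=NH2 P2=NH1
Op 9: best P0=NH2 P1=NH2 P2=NH1
Op 10: best P0=NH2 P1=NH2 P2=NH1
Op 11: best P0=NH1 P1=NH2 P2=NH1
Op 12: best P0=NH1 P1=NH2 P2=NH1

Answer: P0:NH1 P1:NH2 P2:NH1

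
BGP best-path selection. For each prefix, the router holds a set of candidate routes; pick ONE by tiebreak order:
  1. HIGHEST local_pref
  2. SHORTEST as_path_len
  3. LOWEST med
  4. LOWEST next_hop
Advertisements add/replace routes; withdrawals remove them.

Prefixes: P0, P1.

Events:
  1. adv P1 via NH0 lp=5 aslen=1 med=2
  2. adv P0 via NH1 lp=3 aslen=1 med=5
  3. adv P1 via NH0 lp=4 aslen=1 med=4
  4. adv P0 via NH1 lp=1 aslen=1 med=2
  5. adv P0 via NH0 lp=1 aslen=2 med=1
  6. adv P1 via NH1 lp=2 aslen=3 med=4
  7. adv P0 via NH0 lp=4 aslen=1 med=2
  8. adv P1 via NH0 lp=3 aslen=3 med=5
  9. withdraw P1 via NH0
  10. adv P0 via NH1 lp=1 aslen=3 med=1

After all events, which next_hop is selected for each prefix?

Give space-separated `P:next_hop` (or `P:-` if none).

Answer: P0:NH0 P1:NH1

Derivation:
Op 1: best P0=- P1=NH0
Op 2: best P0=NH1 P1=NH0
Op 3: best P0=NH1 P1=NH0
Op 4: best P0=NH1 P1=NH0
Op 5: best P0=NH1 P1=NH0
Op 6: best P0=NH1 P1=NH0
Op 7: best P0=NH0 P1=NH0
Op 8: best P0=NH0 P1=NH0
Op 9: best P0=NH0 P1=NH1
Op 10: best P0=NH0 P1=NH1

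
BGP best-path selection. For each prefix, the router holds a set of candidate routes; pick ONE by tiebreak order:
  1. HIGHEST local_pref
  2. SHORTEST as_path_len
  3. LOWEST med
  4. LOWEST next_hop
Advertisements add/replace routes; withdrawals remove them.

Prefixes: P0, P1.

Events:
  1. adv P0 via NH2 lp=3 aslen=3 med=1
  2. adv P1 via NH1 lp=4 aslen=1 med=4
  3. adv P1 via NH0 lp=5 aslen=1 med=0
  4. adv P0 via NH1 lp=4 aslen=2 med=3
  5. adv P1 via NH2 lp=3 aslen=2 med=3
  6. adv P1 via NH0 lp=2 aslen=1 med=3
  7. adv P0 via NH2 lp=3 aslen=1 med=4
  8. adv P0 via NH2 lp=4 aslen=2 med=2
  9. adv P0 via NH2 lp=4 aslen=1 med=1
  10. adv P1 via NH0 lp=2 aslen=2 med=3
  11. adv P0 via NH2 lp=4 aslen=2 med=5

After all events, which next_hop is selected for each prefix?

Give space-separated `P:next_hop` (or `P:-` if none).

Op 1: best P0=NH2 P1=-
Op 2: best P0=NH2 P1=NH1
Op 3: best P0=NH2 P1=NH0
Op 4: best P0=NH1 P1=NH0
Op 5: best P0=NH1 P1=NH0
Op 6: best P0=NH1 P1=NH1
Op 7: best P0=NH1 P1=NH1
Op 8: best P0=NH2 P1=NH1
Op 9: best P0=NH2 P1=NH1
Op 10: best P0=NH2 P1=NH1
Op 11: best P0=NH1 P1=NH1

Answer: P0:NH1 P1:NH1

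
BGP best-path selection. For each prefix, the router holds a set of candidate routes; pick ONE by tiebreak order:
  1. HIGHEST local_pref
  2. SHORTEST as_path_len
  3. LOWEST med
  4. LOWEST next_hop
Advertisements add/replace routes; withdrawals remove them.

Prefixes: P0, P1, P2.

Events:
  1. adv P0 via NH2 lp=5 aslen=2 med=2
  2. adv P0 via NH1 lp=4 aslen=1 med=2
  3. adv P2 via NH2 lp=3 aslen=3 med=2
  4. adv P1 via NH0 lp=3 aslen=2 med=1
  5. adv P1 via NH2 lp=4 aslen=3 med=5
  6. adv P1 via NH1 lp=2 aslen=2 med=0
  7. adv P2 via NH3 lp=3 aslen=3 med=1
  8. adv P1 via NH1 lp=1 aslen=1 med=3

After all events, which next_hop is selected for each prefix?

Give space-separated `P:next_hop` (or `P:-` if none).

Op 1: best P0=NH2 P1=- P2=-
Op 2: best P0=NH2 P1=- P2=-
Op 3: best P0=NH2 P1=- P2=NH2
Op 4: best P0=NH2 P1=NH0 P2=NH2
Op 5: best P0=NH2 P1=NH2 P2=NH2
Op 6: best P0=NH2 P1=NH2 P2=NH2
Op 7: best P0=NH2 P1=NH2 P2=NH3
Op 8: best P0=NH2 P1=NH2 P2=NH3

Answer: P0:NH2 P1:NH2 P2:NH3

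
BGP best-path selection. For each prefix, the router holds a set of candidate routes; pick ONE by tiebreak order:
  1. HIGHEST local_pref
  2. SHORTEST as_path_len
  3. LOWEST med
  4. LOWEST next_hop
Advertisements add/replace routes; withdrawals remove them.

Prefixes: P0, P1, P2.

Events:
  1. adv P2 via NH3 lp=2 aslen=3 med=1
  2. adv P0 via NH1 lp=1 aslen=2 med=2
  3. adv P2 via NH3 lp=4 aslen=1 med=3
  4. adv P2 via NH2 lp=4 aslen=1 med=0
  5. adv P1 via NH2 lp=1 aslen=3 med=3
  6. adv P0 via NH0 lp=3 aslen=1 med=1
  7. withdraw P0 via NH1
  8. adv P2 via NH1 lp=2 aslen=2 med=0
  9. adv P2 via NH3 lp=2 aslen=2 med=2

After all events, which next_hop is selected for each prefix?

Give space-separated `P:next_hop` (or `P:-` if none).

Answer: P0:NH0 P1:NH2 P2:NH2

Derivation:
Op 1: best P0=- P1=- P2=NH3
Op 2: best P0=NH1 P1=- P2=NH3
Op 3: best P0=NH1 P1=- P2=NH3
Op 4: best P0=NH1 P1=- P2=NH2
Op 5: best P0=NH1 P1=NH2 P2=NH2
Op 6: best P0=NH0 P1=NH2 P2=NH2
Op 7: best P0=NH0 P1=NH2 P2=NH2
Op 8: best P0=NH0 P1=NH2 P2=NH2
Op 9: best P0=NH0 P1=NH2 P2=NH2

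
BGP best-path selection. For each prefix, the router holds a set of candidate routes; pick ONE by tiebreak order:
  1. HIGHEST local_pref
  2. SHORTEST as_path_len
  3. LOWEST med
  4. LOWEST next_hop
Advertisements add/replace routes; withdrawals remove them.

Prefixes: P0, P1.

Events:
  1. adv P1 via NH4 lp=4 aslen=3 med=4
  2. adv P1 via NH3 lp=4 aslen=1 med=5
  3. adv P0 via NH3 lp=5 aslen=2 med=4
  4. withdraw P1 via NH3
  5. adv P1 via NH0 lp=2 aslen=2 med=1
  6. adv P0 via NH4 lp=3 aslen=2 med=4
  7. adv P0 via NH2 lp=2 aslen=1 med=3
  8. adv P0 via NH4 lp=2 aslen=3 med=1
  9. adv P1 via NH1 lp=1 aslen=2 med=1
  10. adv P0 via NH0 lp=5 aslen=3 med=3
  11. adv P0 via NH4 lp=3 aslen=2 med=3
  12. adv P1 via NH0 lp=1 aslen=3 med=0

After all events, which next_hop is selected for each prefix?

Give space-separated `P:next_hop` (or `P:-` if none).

Op 1: best P0=- P1=NH4
Op 2: best P0=- P1=NH3
Op 3: best P0=NH3 P1=NH3
Op 4: best P0=NH3 P1=NH4
Op 5: best P0=NH3 P1=NH4
Op 6: best P0=NH3 P1=NH4
Op 7: best P0=NH3 P1=NH4
Op 8: best P0=NH3 P1=NH4
Op 9: best P0=NH3 P1=NH4
Op 10: best P0=NH3 P1=NH4
Op 11: best P0=NH3 P1=NH4
Op 12: best P0=NH3 P1=NH4

Answer: P0:NH3 P1:NH4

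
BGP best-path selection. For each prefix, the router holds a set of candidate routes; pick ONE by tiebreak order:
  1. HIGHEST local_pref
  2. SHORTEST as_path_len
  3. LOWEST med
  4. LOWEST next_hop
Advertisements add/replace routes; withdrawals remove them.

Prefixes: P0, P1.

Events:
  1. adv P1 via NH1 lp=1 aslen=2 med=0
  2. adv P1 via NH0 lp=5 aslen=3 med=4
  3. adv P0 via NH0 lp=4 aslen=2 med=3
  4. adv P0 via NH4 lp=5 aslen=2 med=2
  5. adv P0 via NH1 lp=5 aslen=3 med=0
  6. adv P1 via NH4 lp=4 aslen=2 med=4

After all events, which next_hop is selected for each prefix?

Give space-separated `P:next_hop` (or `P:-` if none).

Answer: P0:NH4 P1:NH0

Derivation:
Op 1: best P0=- P1=NH1
Op 2: best P0=- P1=NH0
Op 3: best P0=NH0 P1=NH0
Op 4: best P0=NH4 P1=NH0
Op 5: best P0=NH4 P1=NH0
Op 6: best P0=NH4 P1=NH0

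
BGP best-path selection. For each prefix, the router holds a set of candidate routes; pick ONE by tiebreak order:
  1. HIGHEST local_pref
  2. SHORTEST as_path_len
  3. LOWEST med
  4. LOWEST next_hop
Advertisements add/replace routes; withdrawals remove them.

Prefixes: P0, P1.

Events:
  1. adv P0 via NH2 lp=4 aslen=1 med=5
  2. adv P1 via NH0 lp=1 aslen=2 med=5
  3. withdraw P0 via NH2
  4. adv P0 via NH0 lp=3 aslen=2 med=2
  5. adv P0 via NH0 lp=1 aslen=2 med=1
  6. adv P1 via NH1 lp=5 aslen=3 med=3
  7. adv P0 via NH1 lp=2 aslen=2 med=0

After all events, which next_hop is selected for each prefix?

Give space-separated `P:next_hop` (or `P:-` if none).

Op 1: best P0=NH2 P1=-
Op 2: best P0=NH2 P1=NH0
Op 3: best P0=- P1=NH0
Op 4: best P0=NH0 P1=NH0
Op 5: best P0=NH0 P1=NH0
Op 6: best P0=NH0 P1=NH1
Op 7: best P0=NH1 P1=NH1

Answer: P0:NH1 P1:NH1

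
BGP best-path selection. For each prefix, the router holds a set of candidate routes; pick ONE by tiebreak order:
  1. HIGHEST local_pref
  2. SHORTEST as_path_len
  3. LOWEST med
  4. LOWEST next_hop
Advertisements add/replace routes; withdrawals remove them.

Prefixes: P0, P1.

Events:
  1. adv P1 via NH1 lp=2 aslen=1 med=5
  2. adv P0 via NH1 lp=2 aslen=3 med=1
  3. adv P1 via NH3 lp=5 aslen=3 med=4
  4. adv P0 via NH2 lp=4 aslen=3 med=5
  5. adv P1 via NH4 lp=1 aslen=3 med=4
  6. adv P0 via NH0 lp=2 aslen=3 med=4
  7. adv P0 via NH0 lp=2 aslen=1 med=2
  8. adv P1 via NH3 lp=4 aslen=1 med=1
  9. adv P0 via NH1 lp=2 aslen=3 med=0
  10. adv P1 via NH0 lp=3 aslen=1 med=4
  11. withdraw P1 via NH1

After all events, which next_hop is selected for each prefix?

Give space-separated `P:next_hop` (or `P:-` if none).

Answer: P0:NH2 P1:NH3

Derivation:
Op 1: best P0=- P1=NH1
Op 2: best P0=NH1 P1=NH1
Op 3: best P0=NH1 P1=NH3
Op 4: best P0=NH2 P1=NH3
Op 5: best P0=NH2 P1=NH3
Op 6: best P0=NH2 P1=NH3
Op 7: best P0=NH2 P1=NH3
Op 8: best P0=NH2 P1=NH3
Op 9: best P0=NH2 P1=NH3
Op 10: best P0=NH2 P1=NH3
Op 11: best P0=NH2 P1=NH3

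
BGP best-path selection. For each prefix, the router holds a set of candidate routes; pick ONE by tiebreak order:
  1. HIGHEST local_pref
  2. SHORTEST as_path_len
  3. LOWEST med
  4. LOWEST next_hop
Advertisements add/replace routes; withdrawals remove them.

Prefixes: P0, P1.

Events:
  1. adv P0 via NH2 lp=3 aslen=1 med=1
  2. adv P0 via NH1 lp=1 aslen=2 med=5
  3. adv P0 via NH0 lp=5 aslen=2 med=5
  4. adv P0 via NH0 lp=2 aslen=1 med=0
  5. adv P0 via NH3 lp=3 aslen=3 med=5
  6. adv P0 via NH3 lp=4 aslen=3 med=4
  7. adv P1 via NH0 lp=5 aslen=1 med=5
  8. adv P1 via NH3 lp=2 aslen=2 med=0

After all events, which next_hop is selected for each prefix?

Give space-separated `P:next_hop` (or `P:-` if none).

Answer: P0:NH3 P1:NH0

Derivation:
Op 1: best P0=NH2 P1=-
Op 2: best P0=NH2 P1=-
Op 3: best P0=NH0 P1=-
Op 4: best P0=NH2 P1=-
Op 5: best P0=NH2 P1=-
Op 6: best P0=NH3 P1=-
Op 7: best P0=NH3 P1=NH0
Op 8: best P0=NH3 P1=NH0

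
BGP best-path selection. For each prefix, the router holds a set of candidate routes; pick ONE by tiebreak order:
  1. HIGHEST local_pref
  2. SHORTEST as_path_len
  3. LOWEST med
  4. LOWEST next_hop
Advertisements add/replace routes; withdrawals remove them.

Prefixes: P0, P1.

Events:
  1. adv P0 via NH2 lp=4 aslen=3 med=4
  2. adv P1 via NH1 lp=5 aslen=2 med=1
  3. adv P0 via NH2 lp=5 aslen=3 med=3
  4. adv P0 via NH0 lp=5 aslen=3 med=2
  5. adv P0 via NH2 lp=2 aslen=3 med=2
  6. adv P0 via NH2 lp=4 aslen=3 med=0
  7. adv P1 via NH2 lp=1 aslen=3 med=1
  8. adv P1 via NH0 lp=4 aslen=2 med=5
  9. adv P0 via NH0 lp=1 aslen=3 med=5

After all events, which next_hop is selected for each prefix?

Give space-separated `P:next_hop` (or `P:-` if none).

Answer: P0:NH2 P1:NH1

Derivation:
Op 1: best P0=NH2 P1=-
Op 2: best P0=NH2 P1=NH1
Op 3: best P0=NH2 P1=NH1
Op 4: best P0=NH0 P1=NH1
Op 5: best P0=NH0 P1=NH1
Op 6: best P0=NH0 P1=NH1
Op 7: best P0=NH0 P1=NH1
Op 8: best P0=NH0 P1=NH1
Op 9: best P0=NH2 P1=NH1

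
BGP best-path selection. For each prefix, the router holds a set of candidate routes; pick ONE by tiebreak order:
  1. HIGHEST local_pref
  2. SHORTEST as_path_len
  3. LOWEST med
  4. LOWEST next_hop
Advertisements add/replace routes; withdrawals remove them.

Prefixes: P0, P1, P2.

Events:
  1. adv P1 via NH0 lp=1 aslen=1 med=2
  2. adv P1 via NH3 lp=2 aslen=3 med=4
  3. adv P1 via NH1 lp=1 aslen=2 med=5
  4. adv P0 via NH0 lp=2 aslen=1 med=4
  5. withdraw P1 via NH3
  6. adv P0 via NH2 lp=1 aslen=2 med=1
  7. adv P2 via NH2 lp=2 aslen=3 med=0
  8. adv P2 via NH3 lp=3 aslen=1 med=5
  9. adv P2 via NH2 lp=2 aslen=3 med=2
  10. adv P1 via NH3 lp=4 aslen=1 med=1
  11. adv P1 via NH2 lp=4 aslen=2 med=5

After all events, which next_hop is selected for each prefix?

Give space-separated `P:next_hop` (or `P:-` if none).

Answer: P0:NH0 P1:NH3 P2:NH3

Derivation:
Op 1: best P0=- P1=NH0 P2=-
Op 2: best P0=- P1=NH3 P2=-
Op 3: best P0=- P1=NH3 P2=-
Op 4: best P0=NH0 P1=NH3 P2=-
Op 5: best P0=NH0 P1=NH0 P2=-
Op 6: best P0=NH0 P1=NH0 P2=-
Op 7: best P0=NH0 P1=NH0 P2=NH2
Op 8: best P0=NH0 P1=NH0 P2=NH3
Op 9: best P0=NH0 P1=NH0 P2=NH3
Op 10: best P0=NH0 P1=NH3 P2=NH3
Op 11: best P0=NH0 P1=NH3 P2=NH3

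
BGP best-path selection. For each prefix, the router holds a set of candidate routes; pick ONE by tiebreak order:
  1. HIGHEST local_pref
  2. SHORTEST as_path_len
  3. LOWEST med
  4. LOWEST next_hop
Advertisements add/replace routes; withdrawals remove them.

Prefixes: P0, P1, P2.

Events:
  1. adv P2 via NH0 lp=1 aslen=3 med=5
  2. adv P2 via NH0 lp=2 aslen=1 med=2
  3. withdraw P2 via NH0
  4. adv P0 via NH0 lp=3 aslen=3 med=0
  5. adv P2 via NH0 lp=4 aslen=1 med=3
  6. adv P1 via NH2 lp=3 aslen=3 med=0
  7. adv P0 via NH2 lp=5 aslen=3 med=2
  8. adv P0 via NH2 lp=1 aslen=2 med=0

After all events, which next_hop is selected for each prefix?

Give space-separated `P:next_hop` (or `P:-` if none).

Op 1: best P0=- P1=- P2=NH0
Op 2: best P0=- P1=- P2=NH0
Op 3: best P0=- P1=- P2=-
Op 4: best P0=NH0 P1=- P2=-
Op 5: best P0=NH0 P1=- P2=NH0
Op 6: best P0=NH0 P1=NH2 P2=NH0
Op 7: best P0=NH2 P1=NH2 P2=NH0
Op 8: best P0=NH0 P1=NH2 P2=NH0

Answer: P0:NH0 P1:NH2 P2:NH0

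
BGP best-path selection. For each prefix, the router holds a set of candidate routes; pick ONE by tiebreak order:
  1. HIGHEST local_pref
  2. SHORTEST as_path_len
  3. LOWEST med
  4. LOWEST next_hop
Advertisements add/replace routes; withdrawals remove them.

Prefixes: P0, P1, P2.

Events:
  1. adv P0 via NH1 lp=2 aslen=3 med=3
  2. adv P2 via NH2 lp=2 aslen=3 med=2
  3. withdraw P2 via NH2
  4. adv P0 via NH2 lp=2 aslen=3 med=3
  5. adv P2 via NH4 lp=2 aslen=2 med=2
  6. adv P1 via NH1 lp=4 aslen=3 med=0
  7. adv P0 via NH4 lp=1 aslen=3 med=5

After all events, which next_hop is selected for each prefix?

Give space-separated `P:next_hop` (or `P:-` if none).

Answer: P0:NH1 P1:NH1 P2:NH4

Derivation:
Op 1: best P0=NH1 P1=- P2=-
Op 2: best P0=NH1 P1=- P2=NH2
Op 3: best P0=NH1 P1=- P2=-
Op 4: best P0=NH1 P1=- P2=-
Op 5: best P0=NH1 P1=- P2=NH4
Op 6: best P0=NH1 P1=NH1 P2=NH4
Op 7: best P0=NH1 P1=NH1 P2=NH4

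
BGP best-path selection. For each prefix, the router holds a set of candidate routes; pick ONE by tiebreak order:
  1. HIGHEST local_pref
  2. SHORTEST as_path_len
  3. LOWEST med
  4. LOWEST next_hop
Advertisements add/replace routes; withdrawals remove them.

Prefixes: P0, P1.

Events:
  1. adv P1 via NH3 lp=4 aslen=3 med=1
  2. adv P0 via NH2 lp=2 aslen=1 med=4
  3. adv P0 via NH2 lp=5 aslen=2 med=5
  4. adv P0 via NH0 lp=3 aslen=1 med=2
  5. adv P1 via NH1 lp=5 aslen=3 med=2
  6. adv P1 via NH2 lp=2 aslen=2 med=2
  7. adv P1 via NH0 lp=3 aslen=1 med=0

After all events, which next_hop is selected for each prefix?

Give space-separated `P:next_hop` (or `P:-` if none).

Op 1: best P0=- P1=NH3
Op 2: best P0=NH2 P1=NH3
Op 3: best P0=NH2 P1=NH3
Op 4: best P0=NH2 P1=NH3
Op 5: best P0=NH2 P1=NH1
Op 6: best P0=NH2 P1=NH1
Op 7: best P0=NH2 P1=NH1

Answer: P0:NH2 P1:NH1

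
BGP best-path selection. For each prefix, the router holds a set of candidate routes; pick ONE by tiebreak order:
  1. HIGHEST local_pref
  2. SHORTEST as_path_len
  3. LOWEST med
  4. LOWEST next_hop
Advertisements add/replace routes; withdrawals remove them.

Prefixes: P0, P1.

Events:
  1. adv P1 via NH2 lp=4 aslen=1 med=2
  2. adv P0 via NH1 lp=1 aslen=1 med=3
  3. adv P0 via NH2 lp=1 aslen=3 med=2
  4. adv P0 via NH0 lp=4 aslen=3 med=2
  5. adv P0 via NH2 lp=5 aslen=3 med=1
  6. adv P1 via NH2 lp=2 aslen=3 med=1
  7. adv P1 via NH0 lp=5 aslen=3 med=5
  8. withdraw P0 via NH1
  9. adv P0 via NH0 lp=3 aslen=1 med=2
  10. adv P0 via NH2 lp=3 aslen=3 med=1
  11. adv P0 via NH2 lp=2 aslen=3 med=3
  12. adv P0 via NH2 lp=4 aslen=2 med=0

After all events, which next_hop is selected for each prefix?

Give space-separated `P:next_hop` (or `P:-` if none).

Answer: P0:NH2 P1:NH0

Derivation:
Op 1: best P0=- P1=NH2
Op 2: best P0=NH1 P1=NH2
Op 3: best P0=NH1 P1=NH2
Op 4: best P0=NH0 P1=NH2
Op 5: best P0=NH2 P1=NH2
Op 6: best P0=NH2 P1=NH2
Op 7: best P0=NH2 P1=NH0
Op 8: best P0=NH2 P1=NH0
Op 9: best P0=NH2 P1=NH0
Op 10: best P0=NH0 P1=NH0
Op 11: best P0=NH0 P1=NH0
Op 12: best P0=NH2 P1=NH0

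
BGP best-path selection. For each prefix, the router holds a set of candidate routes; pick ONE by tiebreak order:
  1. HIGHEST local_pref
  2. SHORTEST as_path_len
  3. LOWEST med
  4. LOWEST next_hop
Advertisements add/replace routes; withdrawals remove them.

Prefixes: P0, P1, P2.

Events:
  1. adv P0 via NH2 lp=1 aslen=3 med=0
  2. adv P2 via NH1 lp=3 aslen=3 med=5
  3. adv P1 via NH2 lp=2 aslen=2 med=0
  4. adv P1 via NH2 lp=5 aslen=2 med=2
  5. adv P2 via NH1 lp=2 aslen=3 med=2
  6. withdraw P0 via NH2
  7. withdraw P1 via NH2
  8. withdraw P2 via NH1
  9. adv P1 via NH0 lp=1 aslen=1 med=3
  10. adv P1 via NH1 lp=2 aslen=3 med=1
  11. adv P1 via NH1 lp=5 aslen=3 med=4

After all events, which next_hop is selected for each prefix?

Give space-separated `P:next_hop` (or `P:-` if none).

Op 1: best P0=NH2 P1=- P2=-
Op 2: best P0=NH2 P1=- P2=NH1
Op 3: best P0=NH2 P1=NH2 P2=NH1
Op 4: best P0=NH2 P1=NH2 P2=NH1
Op 5: best P0=NH2 P1=NH2 P2=NH1
Op 6: best P0=- P1=NH2 P2=NH1
Op 7: best P0=- P1=- P2=NH1
Op 8: best P0=- P1=- P2=-
Op 9: best P0=- P1=NH0 P2=-
Op 10: best P0=- P1=NH1 P2=-
Op 11: best P0=- P1=NH1 P2=-

Answer: P0:- P1:NH1 P2:-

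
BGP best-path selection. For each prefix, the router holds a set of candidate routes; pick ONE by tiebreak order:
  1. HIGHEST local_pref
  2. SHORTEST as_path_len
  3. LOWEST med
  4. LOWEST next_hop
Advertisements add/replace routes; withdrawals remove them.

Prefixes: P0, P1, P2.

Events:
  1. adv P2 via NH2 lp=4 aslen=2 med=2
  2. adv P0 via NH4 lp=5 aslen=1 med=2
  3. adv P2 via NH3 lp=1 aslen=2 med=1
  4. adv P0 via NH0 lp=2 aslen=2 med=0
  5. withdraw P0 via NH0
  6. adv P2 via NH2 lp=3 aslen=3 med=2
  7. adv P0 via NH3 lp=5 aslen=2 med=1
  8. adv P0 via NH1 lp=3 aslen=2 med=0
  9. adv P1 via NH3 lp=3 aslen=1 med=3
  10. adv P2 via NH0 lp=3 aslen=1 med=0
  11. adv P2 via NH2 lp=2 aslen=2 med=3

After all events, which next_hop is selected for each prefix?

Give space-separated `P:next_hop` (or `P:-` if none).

Op 1: best P0=- P1=- P2=NH2
Op 2: best P0=NH4 P1=- P2=NH2
Op 3: best P0=NH4 P1=- P2=NH2
Op 4: best P0=NH4 P1=- P2=NH2
Op 5: best P0=NH4 P1=- P2=NH2
Op 6: best P0=NH4 P1=- P2=NH2
Op 7: best P0=NH4 P1=- P2=NH2
Op 8: best P0=NH4 P1=- P2=NH2
Op 9: best P0=NH4 P1=NH3 P2=NH2
Op 10: best P0=NH4 P1=NH3 P2=NH0
Op 11: best P0=NH4 P1=NH3 P2=NH0

Answer: P0:NH4 P1:NH3 P2:NH0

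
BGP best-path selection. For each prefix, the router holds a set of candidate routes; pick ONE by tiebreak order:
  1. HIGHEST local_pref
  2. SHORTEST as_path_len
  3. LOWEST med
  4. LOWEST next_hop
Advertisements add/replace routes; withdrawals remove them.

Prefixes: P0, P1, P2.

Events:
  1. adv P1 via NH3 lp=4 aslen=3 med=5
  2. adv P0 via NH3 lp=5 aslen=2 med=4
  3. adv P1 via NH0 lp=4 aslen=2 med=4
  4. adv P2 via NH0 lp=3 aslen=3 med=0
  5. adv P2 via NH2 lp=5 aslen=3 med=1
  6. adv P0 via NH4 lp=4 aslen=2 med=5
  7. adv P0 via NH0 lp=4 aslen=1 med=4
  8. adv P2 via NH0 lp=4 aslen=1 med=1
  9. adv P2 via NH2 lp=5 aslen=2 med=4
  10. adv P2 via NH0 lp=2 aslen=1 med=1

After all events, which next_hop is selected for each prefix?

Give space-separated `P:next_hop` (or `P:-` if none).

Answer: P0:NH3 P1:NH0 P2:NH2

Derivation:
Op 1: best P0=- P1=NH3 P2=-
Op 2: best P0=NH3 P1=NH3 P2=-
Op 3: best P0=NH3 P1=NH0 P2=-
Op 4: best P0=NH3 P1=NH0 P2=NH0
Op 5: best P0=NH3 P1=NH0 P2=NH2
Op 6: best P0=NH3 P1=NH0 P2=NH2
Op 7: best P0=NH3 P1=NH0 P2=NH2
Op 8: best P0=NH3 P1=NH0 P2=NH2
Op 9: best P0=NH3 P1=NH0 P2=NH2
Op 10: best P0=NH3 P1=NH0 P2=NH2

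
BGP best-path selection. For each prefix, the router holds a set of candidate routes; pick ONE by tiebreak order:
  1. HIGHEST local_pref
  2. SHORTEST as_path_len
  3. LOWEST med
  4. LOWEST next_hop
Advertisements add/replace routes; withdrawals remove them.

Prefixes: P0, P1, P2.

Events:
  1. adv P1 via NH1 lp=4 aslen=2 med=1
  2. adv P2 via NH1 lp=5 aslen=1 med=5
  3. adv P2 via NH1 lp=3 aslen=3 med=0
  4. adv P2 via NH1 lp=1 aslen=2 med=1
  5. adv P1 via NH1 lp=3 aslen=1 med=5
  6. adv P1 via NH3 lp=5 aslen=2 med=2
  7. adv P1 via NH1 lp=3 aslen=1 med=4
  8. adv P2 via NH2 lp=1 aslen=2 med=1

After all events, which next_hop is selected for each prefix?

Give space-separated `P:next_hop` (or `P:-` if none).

Answer: P0:- P1:NH3 P2:NH1

Derivation:
Op 1: best P0=- P1=NH1 P2=-
Op 2: best P0=- P1=NH1 P2=NH1
Op 3: best P0=- P1=NH1 P2=NH1
Op 4: best P0=- P1=NH1 P2=NH1
Op 5: best P0=- P1=NH1 P2=NH1
Op 6: best P0=- P1=NH3 P2=NH1
Op 7: best P0=- P1=NH3 P2=NH1
Op 8: best P0=- P1=NH3 P2=NH1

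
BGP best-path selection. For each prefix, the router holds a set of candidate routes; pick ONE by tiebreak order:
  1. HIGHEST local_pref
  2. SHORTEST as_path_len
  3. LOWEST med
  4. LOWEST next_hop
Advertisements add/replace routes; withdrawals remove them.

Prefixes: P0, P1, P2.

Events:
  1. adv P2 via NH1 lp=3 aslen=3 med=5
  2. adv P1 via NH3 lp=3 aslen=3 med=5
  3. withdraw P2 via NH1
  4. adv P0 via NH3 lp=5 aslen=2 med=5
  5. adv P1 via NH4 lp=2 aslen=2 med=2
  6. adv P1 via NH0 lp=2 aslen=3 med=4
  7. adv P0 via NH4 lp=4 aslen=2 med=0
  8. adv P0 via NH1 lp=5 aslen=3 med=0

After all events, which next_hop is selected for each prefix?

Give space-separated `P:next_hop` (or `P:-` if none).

Op 1: best P0=- P1=- P2=NH1
Op 2: best P0=- P1=NH3 P2=NH1
Op 3: best P0=- P1=NH3 P2=-
Op 4: best P0=NH3 P1=NH3 P2=-
Op 5: best P0=NH3 P1=NH3 P2=-
Op 6: best P0=NH3 P1=NH3 P2=-
Op 7: best P0=NH3 P1=NH3 P2=-
Op 8: best P0=NH3 P1=NH3 P2=-

Answer: P0:NH3 P1:NH3 P2:-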